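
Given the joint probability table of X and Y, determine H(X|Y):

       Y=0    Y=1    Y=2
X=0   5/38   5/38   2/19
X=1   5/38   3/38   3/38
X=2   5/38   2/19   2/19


H(X|Y) = Σ_y p(y) H(X|Y=y)
  p(Y=0) = 15/38, H(X|Y=0) = 1.5850
  p(Y=1) = 6/19, H(X|Y=1) = 1.5546
  p(Y=2) = 11/38, H(X|Y=2) = 1.5726
H(X|Y) = 0.3947×1.5850 + 0.3158×1.5546 + 0.2895×1.5726 = 1.5718 bits


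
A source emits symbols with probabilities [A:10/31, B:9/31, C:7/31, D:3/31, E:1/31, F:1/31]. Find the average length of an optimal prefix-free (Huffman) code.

Huffman tree construction:
Combine smallest probabilities repeatedly
Resulting codes:
  A: 11 (length 2)
  B: 10 (length 2)
  C: 01 (length 2)
  D: 001 (length 3)
  E: 0000 (length 4)
  F: 0001 (length 4)
Average length = Σ p(s) × length(s) = 2.2258 bits


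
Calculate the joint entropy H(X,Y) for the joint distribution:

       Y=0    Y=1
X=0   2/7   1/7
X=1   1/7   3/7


H(X,Y) = -Σ p(x,y) log₂ p(x,y)
  p(0,0)=2/7: -0.2857 × log₂(0.2857) = 0.5164
  p(0,1)=1/7: -0.1429 × log₂(0.1429) = 0.4011
  p(1,0)=1/7: -0.1429 × log₂(0.1429) = 0.4011
  p(1,1)=3/7: -0.4286 × log₂(0.4286) = 0.5239
H(X,Y) = 1.8424 bits


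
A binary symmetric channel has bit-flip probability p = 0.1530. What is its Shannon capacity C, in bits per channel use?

For BSC with error probability p:
C = 1 - H(p) where H(p) is binary entropy
H(0.1530) = -0.1530 × log₂(0.1530) - 0.8470 × log₂(0.8470)
H(p) = 0.6173
C = 1 - 0.6173 = 0.3827 bits/use


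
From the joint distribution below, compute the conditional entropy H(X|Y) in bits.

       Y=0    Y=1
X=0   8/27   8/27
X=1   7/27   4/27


H(X|Y) = Σ_y p(y) H(X|Y=y)
  p(Y=0) = 5/9, H(X|Y=0) = 0.9968
  p(Y=1) = 4/9, H(X|Y=1) = 0.9183
H(X|Y) = 0.5556×0.9968 + 0.4444×0.9183 = 0.9619 bits


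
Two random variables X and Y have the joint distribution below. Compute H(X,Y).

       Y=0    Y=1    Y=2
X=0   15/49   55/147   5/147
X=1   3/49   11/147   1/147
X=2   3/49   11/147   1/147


H(X,Y) = -Σ p(x,y) log₂ p(x,y)
  p(0,0)=15/49: -0.3061 × log₂(0.3061) = 0.5228
  p(0,1)=55/147: -0.3741 × log₂(0.3741) = 0.5307
  p(0,2)=5/147: -0.0340 × log₂(0.0340) = 0.1659
  p(1,0)=3/49: -0.0612 × log₂(0.0612) = 0.2467
  p(1,1)=11/147: -0.0748 × log₂(0.0748) = 0.2799
  p(1,2)=1/147: -0.0068 × log₂(0.0068) = 0.0490
  p(2,0)=3/49: -0.0612 × log₂(0.0612) = 0.2467
  p(2,1)=11/147: -0.0748 × log₂(0.0748) = 0.2799
  p(2,2)=1/147: -0.0068 × log₂(0.0068) = 0.0490
H(X,Y) = 2.3705 bits


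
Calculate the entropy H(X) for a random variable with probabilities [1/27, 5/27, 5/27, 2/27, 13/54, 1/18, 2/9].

H(X) = -Σ p(x) log₂ p(x)
  -1/27 × log₂(1/27) = 0.1761
  -5/27 × log₂(5/27) = 0.4505
  -5/27 × log₂(5/27) = 0.4505
  -2/27 × log₂(2/27) = 0.2781
  -13/54 × log₂(13/54) = 0.4946
  -1/18 × log₂(1/18) = 0.2317
  -2/9 × log₂(2/9) = 0.4822
H(X) = 2.5638 bits


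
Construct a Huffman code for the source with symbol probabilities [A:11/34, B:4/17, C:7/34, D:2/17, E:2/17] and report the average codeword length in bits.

Huffman tree construction:
Combine smallest probabilities repeatedly
Resulting codes:
  A: 11 (length 2)
  B: 01 (length 2)
  C: 00 (length 2)
  D: 100 (length 3)
  E: 101 (length 3)
Average length = Σ p(s) × length(s) = 2.2353 bits


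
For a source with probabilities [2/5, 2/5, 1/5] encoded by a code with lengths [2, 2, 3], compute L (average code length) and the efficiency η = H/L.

Average length L = Σ p_i × l_i = 2.2000 bits
Entropy H = 1.5219 bits
Efficiency η = H/L × 100% = 69.18%


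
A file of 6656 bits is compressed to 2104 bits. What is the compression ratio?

Compression ratio = Original / Compressed
= 6656 / 2104 = 3.16:1


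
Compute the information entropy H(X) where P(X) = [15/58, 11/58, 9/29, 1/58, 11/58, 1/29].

H(X) = -Σ p(x) log₂ p(x)
  -15/58 × log₂(15/58) = 0.5046
  -11/58 × log₂(11/58) = 0.4549
  -9/29 × log₂(9/29) = 0.5239
  -1/58 × log₂(1/58) = 0.1010
  -11/58 × log₂(11/58) = 0.4549
  -1/29 × log₂(1/29) = 0.1675
H(X) = 2.2068 bits


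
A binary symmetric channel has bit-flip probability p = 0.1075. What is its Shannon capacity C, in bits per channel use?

For BSC with error probability p:
C = 1 - H(p) where H(p) is binary entropy
H(0.1075) = -0.1075 × log₂(0.1075) - 0.8925 × log₂(0.8925)
H(p) = 0.4923
C = 1 - 0.4923 = 0.5077 bits/use


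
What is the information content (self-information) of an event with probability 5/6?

Information content I(x) = -log₂(p(x))
I = -log₂(5/6) = -log₂(0.8333)
I = 0.2630 bits


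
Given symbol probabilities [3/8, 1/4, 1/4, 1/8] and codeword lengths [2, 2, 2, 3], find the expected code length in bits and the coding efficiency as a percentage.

Average length L = Σ p_i × l_i = 2.1250 bits
Entropy H = 1.9056 bits
Efficiency η = H/L × 100% = 89.68%


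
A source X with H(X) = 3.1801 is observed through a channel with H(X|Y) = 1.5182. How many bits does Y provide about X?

I(X;Y) = H(X) - H(X|Y)
I(X;Y) = 3.1801 - 1.5182 = 1.6619 bits


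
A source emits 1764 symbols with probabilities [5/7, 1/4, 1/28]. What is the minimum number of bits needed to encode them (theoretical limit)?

Entropy H = 1.0184 bits/symbol
Minimum bits = H × n = 1.0184 × 1764
= 1796.50 bits


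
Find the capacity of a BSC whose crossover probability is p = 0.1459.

For BSC with error probability p:
C = 1 - H(p) where H(p) is binary entropy
H(0.1459) = -0.1459 × log₂(0.1459) - 0.8541 × log₂(0.8541)
H(p) = 0.5995
C = 1 - 0.5995 = 0.4005 bits/use


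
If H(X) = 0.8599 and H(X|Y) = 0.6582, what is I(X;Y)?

I(X;Y) = H(X) - H(X|Y)
I(X;Y) = 0.8599 - 0.6582 = 0.2017 bits


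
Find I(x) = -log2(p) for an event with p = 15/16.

Information content I(x) = -log₂(p(x))
I = -log₂(15/16) = -log₂(0.9375)
I = 0.0931 bits


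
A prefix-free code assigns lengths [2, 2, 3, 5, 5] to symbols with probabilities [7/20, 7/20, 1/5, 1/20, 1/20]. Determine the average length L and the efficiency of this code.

Average length L = Σ p_i × l_i = 2.5000 bits
Entropy H = 1.9568 bits
Efficiency η = H/L × 100% = 78.27%


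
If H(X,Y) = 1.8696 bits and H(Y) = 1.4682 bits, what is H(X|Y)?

Chain rule: H(X,Y) = H(X|Y) + H(Y)
H(X|Y) = H(X,Y) - H(Y) = 1.8696 - 1.4682 = 0.4014 bits


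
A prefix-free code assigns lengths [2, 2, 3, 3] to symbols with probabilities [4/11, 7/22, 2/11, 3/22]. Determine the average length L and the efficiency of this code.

Average length L = Σ p_i × l_i = 2.3182 bits
Entropy H = 1.8955 bits
Efficiency η = H/L × 100% = 81.77%


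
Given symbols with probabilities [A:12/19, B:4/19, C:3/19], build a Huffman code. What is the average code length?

Huffman tree construction:
Combine smallest probabilities repeatedly
Resulting codes:
  A: 1 (length 1)
  B: 01 (length 2)
  C: 00 (length 2)
Average length = Σ p(s) × length(s) = 1.3684 bits


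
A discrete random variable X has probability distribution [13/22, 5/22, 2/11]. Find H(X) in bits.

H(X) = -Σ p(x) log₂ p(x)
  -13/22 × log₂(13/22) = 0.4485
  -5/22 × log₂(5/22) = 0.4858
  -2/11 × log₂(2/11) = 0.4472
H(X) = 1.3815 bits


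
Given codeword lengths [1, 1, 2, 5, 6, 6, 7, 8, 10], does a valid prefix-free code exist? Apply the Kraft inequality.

Kraft inequality: Σ 2^(-l_i) ≤ 1 for prefix-free code
Calculating: 2^(-1) + 2^(-1) + 2^(-2) + 2^(-5) + 2^(-6) + 2^(-6) + 2^(-7) + 2^(-8) + 2^(-10)
= 0.5 + 0.5 + 0.25 + 0.03125 + 0.015625 + 0.015625 + 0.0078125 + 0.00390625 + 0.0009765625
= 1.3252
Since 1.3252 > 1, prefix-free code does not exist


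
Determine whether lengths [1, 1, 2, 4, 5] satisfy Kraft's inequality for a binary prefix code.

Kraft inequality: Σ 2^(-l_i) ≤ 1 for prefix-free code
Calculating: 2^(-1) + 2^(-1) + 2^(-2) + 2^(-4) + 2^(-5)
= 0.5 + 0.5 + 0.25 + 0.0625 + 0.03125
= 1.3438
Since 1.3438 > 1, prefix-free code does not exist


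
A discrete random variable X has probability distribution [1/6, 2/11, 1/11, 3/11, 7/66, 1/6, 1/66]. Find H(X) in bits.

H(X) = -Σ p(x) log₂ p(x)
  -1/6 × log₂(1/6) = 0.4308
  -2/11 × log₂(2/11) = 0.4472
  -1/11 × log₂(1/11) = 0.3145
  -3/11 × log₂(3/11) = 0.5112
  -7/66 × log₂(7/66) = 0.3433
  -1/6 × log₂(1/6) = 0.4308
  -1/66 × log₂(1/66) = 0.0916
H(X) = 2.5694 bits


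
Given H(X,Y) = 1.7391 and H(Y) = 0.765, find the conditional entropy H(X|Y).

Chain rule: H(X,Y) = H(X|Y) + H(Y)
H(X|Y) = H(X,Y) - H(Y) = 1.7391 - 0.765 = 0.9741 bits


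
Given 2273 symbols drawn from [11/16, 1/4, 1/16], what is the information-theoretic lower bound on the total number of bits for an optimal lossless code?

Entropy H = 1.1216 bits/symbol
Minimum bits = H × n = 1.1216 × 2273
= 2549.49 bits


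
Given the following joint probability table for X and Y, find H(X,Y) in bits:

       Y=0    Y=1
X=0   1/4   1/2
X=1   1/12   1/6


H(X,Y) = -Σ p(x,y) log₂ p(x,y)
  p(0,0)=1/4: -0.2500 × log₂(0.2500) = 0.5000
  p(0,1)=1/2: -0.5000 × log₂(0.5000) = 0.5000
  p(1,0)=1/12: -0.0833 × log₂(0.0833) = 0.2987
  p(1,1)=1/6: -0.1667 × log₂(0.1667) = 0.4308
H(X,Y) = 1.7296 bits


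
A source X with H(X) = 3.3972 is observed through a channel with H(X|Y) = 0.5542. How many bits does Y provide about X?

I(X;Y) = H(X) - H(X|Y)
I(X;Y) = 3.3972 - 0.5542 = 2.843 bits


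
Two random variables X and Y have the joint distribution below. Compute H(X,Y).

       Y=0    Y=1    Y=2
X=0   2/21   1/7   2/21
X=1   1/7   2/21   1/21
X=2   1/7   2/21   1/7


H(X,Y) = -Σ p(x,y) log₂ p(x,y)
  p(0,0)=2/21: -0.0952 × log₂(0.0952) = 0.3231
  p(0,1)=1/7: -0.1429 × log₂(0.1429) = 0.4011
  p(0,2)=2/21: -0.0952 × log₂(0.0952) = 0.3231
  p(1,0)=1/7: -0.1429 × log₂(0.1429) = 0.4011
  p(1,1)=2/21: -0.0952 × log₂(0.0952) = 0.3231
  p(1,2)=1/21: -0.0476 × log₂(0.0476) = 0.2092
  p(2,0)=1/7: -0.1429 × log₂(0.1429) = 0.4011
  p(2,1)=2/21: -0.0952 × log₂(0.0952) = 0.3231
  p(2,2)=1/7: -0.1429 × log₂(0.1429) = 0.4011
H(X,Y) = 3.1057 bits


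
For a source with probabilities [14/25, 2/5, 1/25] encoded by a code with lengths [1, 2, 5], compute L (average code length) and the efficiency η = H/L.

Average length L = Σ p_i × l_i = 1.5600 bits
Entropy H = 1.1830 bits
Efficiency η = H/L × 100% = 75.83%


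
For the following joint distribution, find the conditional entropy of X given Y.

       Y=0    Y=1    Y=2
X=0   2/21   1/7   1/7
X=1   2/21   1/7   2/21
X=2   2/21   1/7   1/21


H(X|Y) = Σ_y p(y) H(X|Y=y)
  p(Y=0) = 2/7, H(X|Y=0) = 1.5850
  p(Y=1) = 3/7, H(X|Y=1) = 1.5850
  p(Y=2) = 2/7, H(X|Y=2) = 1.4591
H(X|Y) = 0.2857×1.5850 + 0.4286×1.5850 + 0.2857×1.4591 = 1.5490 bits


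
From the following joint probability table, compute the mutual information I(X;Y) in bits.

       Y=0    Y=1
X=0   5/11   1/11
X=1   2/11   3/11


H(X) = 0.9940, H(Y) = 0.9457, H(X,Y) = 1.7899
I(X;Y) = H(X) + H(Y) - H(X,Y) = 0.1498 bits


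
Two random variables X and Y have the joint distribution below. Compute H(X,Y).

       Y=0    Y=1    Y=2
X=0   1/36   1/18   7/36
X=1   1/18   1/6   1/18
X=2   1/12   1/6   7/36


H(X,Y) = -Σ p(x,y) log₂ p(x,y)
  p(0,0)=1/36: -0.0278 × log₂(0.0278) = 0.1436
  p(0,1)=1/18: -0.0556 × log₂(0.0556) = 0.2317
  p(0,2)=7/36: -0.1944 × log₂(0.1944) = 0.4594
  p(1,0)=1/18: -0.0556 × log₂(0.0556) = 0.2317
  p(1,1)=1/6: -0.1667 × log₂(0.1667) = 0.4308
  p(1,2)=1/18: -0.0556 × log₂(0.0556) = 0.2317
  p(2,0)=1/12: -0.0833 × log₂(0.0833) = 0.2987
  p(2,1)=1/6: -0.1667 × log₂(0.1667) = 0.4308
  p(2,2)=7/36: -0.1944 × log₂(0.1944) = 0.4594
H(X,Y) = 2.9178 bits


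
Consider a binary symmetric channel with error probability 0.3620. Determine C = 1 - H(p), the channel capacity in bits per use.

For BSC with error probability p:
C = 1 - H(p) where H(p) is binary entropy
H(0.3620) = -0.3620 × log₂(0.3620) - 0.6380 × log₂(0.6380)
H(p) = 0.9443
C = 1 - 0.9443 = 0.0557 bits/use


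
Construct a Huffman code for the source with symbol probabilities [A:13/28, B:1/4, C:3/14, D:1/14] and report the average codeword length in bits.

Huffman tree construction:
Combine smallest probabilities repeatedly
Resulting codes:
  A: 0 (length 1)
  B: 10 (length 2)
  C: 111 (length 3)
  D: 110 (length 3)
Average length = Σ p(s) × length(s) = 1.8214 bits


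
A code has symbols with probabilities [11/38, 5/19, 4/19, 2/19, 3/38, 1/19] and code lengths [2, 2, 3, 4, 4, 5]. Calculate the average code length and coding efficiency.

Average length L = Σ p_i × l_i = 2.7368 bits
Entropy H = 2.3525 bits
Efficiency η = H/L × 100% = 85.96%


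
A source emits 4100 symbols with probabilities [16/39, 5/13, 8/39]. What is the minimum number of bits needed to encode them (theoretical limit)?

Entropy H = 1.5263 bits/symbol
Minimum bits = H × n = 1.5263 × 4100
= 6258.00 bits


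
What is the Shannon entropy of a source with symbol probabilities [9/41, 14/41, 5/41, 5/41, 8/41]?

H(X) = -Σ p(x) log₂ p(x)
  -9/41 × log₂(9/41) = 0.4802
  -14/41 × log₂(14/41) = 0.5293
  -5/41 × log₂(5/41) = 0.3702
  -5/41 × log₂(5/41) = 0.3702
  -8/41 × log₂(8/41) = 0.4600
H(X) = 2.2100 bits


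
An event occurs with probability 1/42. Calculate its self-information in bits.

Information content I(x) = -log₂(p(x))
I = -log₂(1/42) = -log₂(0.0238)
I = 5.3923 bits


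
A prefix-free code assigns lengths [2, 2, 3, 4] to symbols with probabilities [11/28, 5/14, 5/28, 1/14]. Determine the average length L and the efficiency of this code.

Average length L = Σ p_i × l_i = 2.3214 bits
Entropy H = 1.7758 bits
Efficiency η = H/L × 100% = 76.50%


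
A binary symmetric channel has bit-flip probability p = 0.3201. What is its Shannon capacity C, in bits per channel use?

For BSC with error probability p:
C = 1 - H(p) where H(p) is binary entropy
H(0.3201) = -0.3201 × log₂(0.3201) - 0.6799 × log₂(0.6799)
H(p) = 0.9045
C = 1 - 0.9045 = 0.0955 bits/use


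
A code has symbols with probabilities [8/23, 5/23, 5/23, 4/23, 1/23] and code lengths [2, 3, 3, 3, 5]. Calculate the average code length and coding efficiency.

Average length L = Σ p_i × l_i = 2.7391 bits
Entropy H = 2.1227 bits
Efficiency η = H/L × 100% = 77.50%


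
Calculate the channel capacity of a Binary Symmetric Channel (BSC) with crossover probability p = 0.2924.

For BSC with error probability p:
C = 1 - H(p) where H(p) is binary entropy
H(0.2924) = -0.2924 × log₂(0.2924) - 0.7076 × log₂(0.7076)
H(p) = 0.8718
C = 1 - 0.8718 = 0.1282 bits/use


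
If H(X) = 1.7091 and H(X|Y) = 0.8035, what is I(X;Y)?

I(X;Y) = H(X) - H(X|Y)
I(X;Y) = 1.7091 - 0.8035 = 0.9056 bits


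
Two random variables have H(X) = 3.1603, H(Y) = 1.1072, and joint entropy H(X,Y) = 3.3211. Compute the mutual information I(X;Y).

I(X;Y) = H(X) + H(Y) - H(X,Y)
I(X;Y) = 3.1603 + 1.1072 - 3.3211 = 0.9464 bits


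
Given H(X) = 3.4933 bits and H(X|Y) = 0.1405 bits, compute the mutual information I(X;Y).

I(X;Y) = H(X) - H(X|Y)
I(X;Y) = 3.4933 - 0.1405 = 3.3528 bits


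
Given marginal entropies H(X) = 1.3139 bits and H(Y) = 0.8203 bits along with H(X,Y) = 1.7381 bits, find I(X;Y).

I(X;Y) = H(X) + H(Y) - H(X,Y)
I(X;Y) = 1.3139 + 0.8203 - 1.7381 = 0.3961 bits


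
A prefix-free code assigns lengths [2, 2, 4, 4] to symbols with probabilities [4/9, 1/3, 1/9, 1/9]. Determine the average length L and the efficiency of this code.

Average length L = Σ p_i × l_i = 2.4444 bits
Entropy H = 1.7527 bits
Efficiency η = H/L × 100% = 71.70%


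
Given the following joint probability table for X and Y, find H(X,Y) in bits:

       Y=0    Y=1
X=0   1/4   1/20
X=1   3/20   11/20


H(X,Y) = -Σ p(x,y) log₂ p(x,y)
  p(0,0)=1/4: -0.2500 × log₂(0.2500) = 0.5000
  p(0,1)=1/20: -0.0500 × log₂(0.0500) = 0.2161
  p(1,0)=3/20: -0.1500 × log₂(0.1500) = 0.4105
  p(1,1)=11/20: -0.5500 × log₂(0.5500) = 0.4744
H(X,Y) = 1.6010 bits


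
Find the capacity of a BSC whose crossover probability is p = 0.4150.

For BSC with error probability p:
C = 1 - H(p) where H(p) is binary entropy
H(0.4150) = -0.4150 × log₂(0.4150) - 0.5850 × log₂(0.5850)
H(p) = 0.9791
C = 1 - 0.9791 = 0.0209 bits/use


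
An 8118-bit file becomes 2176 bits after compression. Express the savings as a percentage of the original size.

Space savings = (1 - Compressed/Original) × 100%
= (1 - 2176/8118) × 100%
= 73.20%


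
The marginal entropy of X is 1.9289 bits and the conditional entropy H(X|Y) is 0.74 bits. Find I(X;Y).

I(X;Y) = H(X) - H(X|Y)
I(X;Y) = 1.9289 - 0.74 = 1.1889 bits


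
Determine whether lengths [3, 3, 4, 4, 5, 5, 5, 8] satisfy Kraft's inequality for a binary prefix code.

Kraft inequality: Σ 2^(-l_i) ≤ 1 for prefix-free code
Calculating: 2^(-3) + 2^(-3) + 2^(-4) + 2^(-4) + 2^(-5) + 2^(-5) + 2^(-5) + 2^(-8)
= 0.125 + 0.125 + 0.0625 + 0.0625 + 0.03125 + 0.03125 + 0.03125 + 0.00390625
= 0.4727
Since 0.4727 ≤ 1, prefix-free code exists


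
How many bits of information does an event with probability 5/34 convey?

Information content I(x) = -log₂(p(x))
I = -log₂(5/34) = -log₂(0.1471)
I = 2.7655 bits


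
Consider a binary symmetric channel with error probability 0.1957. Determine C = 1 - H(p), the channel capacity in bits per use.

For BSC with error probability p:
C = 1 - H(p) where H(p) is binary entropy
H(0.1957) = -0.1957 × log₂(0.1957) - 0.8043 × log₂(0.8043)
H(p) = 0.7132
C = 1 - 0.7132 = 0.2868 bits/use


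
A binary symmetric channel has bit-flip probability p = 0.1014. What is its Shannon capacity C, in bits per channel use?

For BSC with error probability p:
C = 1 - H(p) where H(p) is binary entropy
H(0.1014) = -0.1014 × log₂(0.1014) - 0.8986 × log₂(0.8986)
H(p) = 0.4734
C = 1 - 0.4734 = 0.5266 bits/use


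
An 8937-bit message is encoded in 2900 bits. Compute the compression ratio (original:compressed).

Compression ratio = Original / Compressed
= 8937 / 2900 = 3.08:1


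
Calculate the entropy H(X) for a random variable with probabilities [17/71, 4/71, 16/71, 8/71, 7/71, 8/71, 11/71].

H(X) = -Σ p(x) log₂ p(x)
  -17/71 × log₂(17/71) = 0.4938
  -4/71 × log₂(4/71) = 0.2338
  -16/71 × log₂(16/71) = 0.4845
  -8/71 × log₂(8/71) = 0.3549
  -7/71 × log₂(7/71) = 0.3295
  -8/71 × log₂(8/71) = 0.3549
  -11/71 × log₂(11/71) = 0.4168
H(X) = 2.6682 bits


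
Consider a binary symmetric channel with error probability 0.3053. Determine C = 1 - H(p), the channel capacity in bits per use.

For BSC with error probability p:
C = 1 - H(p) where H(p) is binary entropy
H(0.3053) = -0.3053 × log₂(0.3053) - 0.6947 × log₂(0.6947)
H(p) = 0.8877
C = 1 - 0.8877 = 0.1123 bits/use


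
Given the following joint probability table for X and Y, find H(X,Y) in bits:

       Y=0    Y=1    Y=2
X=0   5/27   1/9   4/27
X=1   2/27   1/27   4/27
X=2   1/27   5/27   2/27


H(X,Y) = -Σ p(x,y) log₂ p(x,y)
  p(0,0)=5/27: -0.1852 × log₂(0.1852) = 0.4505
  p(0,1)=1/9: -0.1111 × log₂(0.1111) = 0.3522
  p(0,2)=4/27: -0.1481 × log₂(0.1481) = 0.4081
  p(1,0)=2/27: -0.0741 × log₂(0.0741) = 0.2781
  p(1,1)=1/27: -0.0370 × log₂(0.0370) = 0.1761
  p(1,2)=4/27: -0.1481 × log₂(0.1481) = 0.4081
  p(2,0)=1/27: -0.0370 × log₂(0.0370) = 0.1761
  p(2,1)=5/27: -0.1852 × log₂(0.1852) = 0.4505
  p(2,2)=2/27: -0.0741 × log₂(0.0741) = 0.2781
H(X,Y) = 2.9781 bits


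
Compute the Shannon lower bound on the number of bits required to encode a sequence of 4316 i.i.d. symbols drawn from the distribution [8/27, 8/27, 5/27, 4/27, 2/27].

Entropy H = 2.1768 bits/symbol
Minimum bits = H × n = 2.1768 × 4316
= 9394.86 bits


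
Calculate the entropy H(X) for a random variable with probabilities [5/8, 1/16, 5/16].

H(X) = -Σ p(x) log₂ p(x)
  -5/8 × log₂(5/8) = 0.4238
  -1/16 × log₂(1/16) = 0.2500
  -5/16 × log₂(5/16) = 0.5244
H(X) = 1.1982 bits


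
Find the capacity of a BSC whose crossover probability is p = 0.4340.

For BSC with error probability p:
C = 1 - H(p) where H(p) is binary entropy
H(0.4340) = -0.4340 × log₂(0.4340) - 0.5660 × log₂(0.5660)
H(p) = 0.9874
C = 1 - 0.9874 = 0.0126 bits/use


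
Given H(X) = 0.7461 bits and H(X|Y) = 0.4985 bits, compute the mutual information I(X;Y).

I(X;Y) = H(X) - H(X|Y)
I(X;Y) = 0.7461 - 0.4985 = 0.2476 bits


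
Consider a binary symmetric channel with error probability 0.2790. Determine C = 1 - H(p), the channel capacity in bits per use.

For BSC with error probability p:
C = 1 - H(p) where H(p) is binary entropy
H(0.2790) = -0.2790 × log₂(0.2790) - 0.7210 × log₂(0.7210)
H(p) = 0.8541
C = 1 - 0.8541 = 0.1459 bits/use


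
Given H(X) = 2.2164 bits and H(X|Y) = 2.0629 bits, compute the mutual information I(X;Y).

I(X;Y) = H(X) - H(X|Y)
I(X;Y) = 2.2164 - 2.0629 = 0.1535 bits


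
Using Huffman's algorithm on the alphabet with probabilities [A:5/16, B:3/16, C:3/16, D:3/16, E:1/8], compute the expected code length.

Huffman tree construction:
Combine smallest probabilities repeatedly
Resulting codes:
  A: 10 (length 2)
  B: 111 (length 3)
  C: 00 (length 2)
  D: 01 (length 2)
  E: 110 (length 3)
Average length = Σ p(s) × length(s) = 2.3125 bits


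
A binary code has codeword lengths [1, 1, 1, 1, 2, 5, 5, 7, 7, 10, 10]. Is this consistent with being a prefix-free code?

Kraft inequality: Σ 2^(-l_i) ≤ 1 for prefix-free code
Calculating: 2^(-1) + 2^(-1) + 2^(-1) + 2^(-1) + 2^(-2) + 2^(-5) + 2^(-5) + 2^(-7) + 2^(-7) + 2^(-10) + 2^(-10)
= 0.5 + 0.5 + 0.5 + 0.5 + 0.25 + 0.03125 + 0.03125 + 0.0078125 + 0.0078125 + 0.0009765625 + 0.0009765625
= 2.3301
Since 2.3301 > 1, prefix-free code does not exist


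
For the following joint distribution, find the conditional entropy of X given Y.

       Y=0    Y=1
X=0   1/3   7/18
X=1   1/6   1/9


H(X|Y) = Σ_y p(y) H(X|Y=y)
  p(Y=0) = 1/2, H(X|Y=0) = 0.9183
  p(Y=1) = 1/2, H(X|Y=1) = 0.7642
H(X|Y) = 0.5000×0.9183 + 0.5000×0.7642 = 0.8413 bits


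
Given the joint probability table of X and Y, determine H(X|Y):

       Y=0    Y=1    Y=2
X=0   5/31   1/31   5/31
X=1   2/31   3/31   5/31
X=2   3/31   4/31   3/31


H(X|Y) = Σ_y p(y) H(X|Y=y)
  p(Y=0) = 10/31, H(X|Y=0) = 1.4855
  p(Y=1) = 8/31, H(X|Y=1) = 1.4056
  p(Y=2) = 13/31, H(X|Y=2) = 1.5486
H(X|Y) = 0.3226×1.4855 + 0.2581×1.4056 + 0.4194×1.5486 = 1.4913 bits


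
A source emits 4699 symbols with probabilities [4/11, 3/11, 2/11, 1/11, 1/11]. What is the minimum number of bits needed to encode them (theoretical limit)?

Entropy H = 2.1181 bits/symbol
Minimum bits = H × n = 2.1181 × 4699
= 9952.85 bits


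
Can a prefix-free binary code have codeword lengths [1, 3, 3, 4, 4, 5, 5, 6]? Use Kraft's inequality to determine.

Kraft inequality: Σ 2^(-l_i) ≤ 1 for prefix-free code
Calculating: 2^(-1) + 2^(-3) + 2^(-3) + 2^(-4) + 2^(-4) + 2^(-5) + 2^(-5) + 2^(-6)
= 0.5 + 0.125 + 0.125 + 0.0625 + 0.0625 + 0.03125 + 0.03125 + 0.015625
= 0.9531
Since 0.9531 ≤ 1, prefix-free code exists


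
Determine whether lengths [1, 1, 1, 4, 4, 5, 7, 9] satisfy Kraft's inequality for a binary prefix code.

Kraft inequality: Σ 2^(-l_i) ≤ 1 for prefix-free code
Calculating: 2^(-1) + 2^(-1) + 2^(-1) + 2^(-4) + 2^(-4) + 2^(-5) + 2^(-7) + 2^(-9)
= 0.5 + 0.5 + 0.5 + 0.0625 + 0.0625 + 0.03125 + 0.0078125 + 0.001953125
= 1.6660
Since 1.6660 > 1, prefix-free code does not exist


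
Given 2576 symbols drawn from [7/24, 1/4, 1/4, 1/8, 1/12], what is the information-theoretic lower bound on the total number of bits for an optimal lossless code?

Entropy H = 2.1922 bits/symbol
Minimum bits = H × n = 2.1922 × 2576
= 5647.15 bits


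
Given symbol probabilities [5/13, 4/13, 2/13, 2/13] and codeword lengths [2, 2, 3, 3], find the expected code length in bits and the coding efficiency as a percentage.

Average length L = Σ p_i × l_i = 2.3077 bits
Entropy H = 1.8843 bits
Efficiency η = H/L × 100% = 81.65%


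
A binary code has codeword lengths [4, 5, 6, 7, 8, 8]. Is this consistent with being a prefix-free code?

Kraft inequality: Σ 2^(-l_i) ≤ 1 for prefix-free code
Calculating: 2^(-4) + 2^(-5) + 2^(-6) + 2^(-7) + 2^(-8) + 2^(-8)
= 0.0625 + 0.03125 + 0.015625 + 0.0078125 + 0.00390625 + 0.00390625
= 0.1250
Since 0.1250 ≤ 1, prefix-free code exists


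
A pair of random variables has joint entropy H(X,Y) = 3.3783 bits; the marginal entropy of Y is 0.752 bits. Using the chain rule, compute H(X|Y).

Chain rule: H(X,Y) = H(X|Y) + H(Y)
H(X|Y) = H(X,Y) - H(Y) = 3.3783 - 0.752 = 2.6263 bits


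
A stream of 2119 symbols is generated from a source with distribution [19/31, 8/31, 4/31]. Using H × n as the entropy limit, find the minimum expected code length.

Entropy H = 1.3184 bits/symbol
Minimum bits = H × n = 1.3184 × 2119
= 2793.63 bits


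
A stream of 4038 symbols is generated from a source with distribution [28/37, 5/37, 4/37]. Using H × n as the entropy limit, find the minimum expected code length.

Entropy H = 1.0415 bits/symbol
Minimum bits = H × n = 1.0415 × 4038
= 4205.43 bits


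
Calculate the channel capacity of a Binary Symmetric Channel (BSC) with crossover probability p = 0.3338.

For BSC with error probability p:
C = 1 - H(p) where H(p) is binary entropy
H(0.3338) = -0.3338 × log₂(0.3338) - 0.6662 × log₂(0.6662)
H(p) = 0.9188
C = 1 - 0.9188 = 0.0812 bits/use


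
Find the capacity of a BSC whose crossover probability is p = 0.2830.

For BSC with error probability p:
C = 1 - H(p) where H(p) is binary entropy
H(0.2830) = -0.2830 × log₂(0.2830) - 0.7170 × log₂(0.7170)
H(p) = 0.8595
C = 1 - 0.8595 = 0.1405 bits/use


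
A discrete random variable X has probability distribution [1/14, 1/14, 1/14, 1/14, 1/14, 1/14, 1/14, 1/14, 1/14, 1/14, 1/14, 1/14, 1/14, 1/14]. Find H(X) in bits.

H(X) = -Σ p(x) log₂ p(x)
  -1/14 × log₂(1/14) = 0.2720
  -1/14 × log₂(1/14) = 0.2720
  -1/14 × log₂(1/14) = 0.2720
  -1/14 × log₂(1/14) = 0.2720
  -1/14 × log₂(1/14) = 0.2720
  -1/14 × log₂(1/14) = 0.2720
  -1/14 × log₂(1/14) = 0.2720
  -1/14 × log₂(1/14) = 0.2720
  -1/14 × log₂(1/14) = 0.2720
  -1/14 × log₂(1/14) = 0.2720
  -1/14 × log₂(1/14) = 0.2720
  -1/14 × log₂(1/14) = 0.2720
  -1/14 × log₂(1/14) = 0.2720
  -1/14 × log₂(1/14) = 0.2720
H(X) = 3.8074 bits


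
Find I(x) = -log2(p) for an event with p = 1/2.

Information content I(x) = -log₂(p(x))
I = -log₂(1/2) = -log₂(0.5000)
I = 1.0000 bits


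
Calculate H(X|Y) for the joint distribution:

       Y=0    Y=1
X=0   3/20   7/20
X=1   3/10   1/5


H(X|Y) = Σ_y p(y) H(X|Y=y)
  p(Y=0) = 9/20, H(X|Y=0) = 0.9183
  p(Y=1) = 11/20, H(X|Y=1) = 0.9457
H(X|Y) = 0.4500×0.9183 + 0.5500×0.9457 = 0.9333 bits


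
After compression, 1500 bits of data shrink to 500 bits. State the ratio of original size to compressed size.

Compression ratio = Original / Compressed
= 1500 / 500 = 3.00:1


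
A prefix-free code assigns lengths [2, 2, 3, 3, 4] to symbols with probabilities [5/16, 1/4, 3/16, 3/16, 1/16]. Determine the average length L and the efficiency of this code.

Average length L = Σ p_i × l_i = 2.5000 bits
Entropy H = 2.1800 bits
Efficiency η = H/L × 100% = 87.20%


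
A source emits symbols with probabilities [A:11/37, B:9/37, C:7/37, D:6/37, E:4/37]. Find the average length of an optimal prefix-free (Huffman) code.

Huffman tree construction:
Combine smallest probabilities repeatedly
Resulting codes:
  A: 11 (length 2)
  B: 01 (length 2)
  C: 00 (length 2)
  D: 101 (length 3)
  E: 100 (length 3)
Average length = Σ p(s) × length(s) = 2.2703 bits


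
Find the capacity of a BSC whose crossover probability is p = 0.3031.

For BSC with error probability p:
C = 1 - H(p) where H(p) is binary entropy
H(0.3031) = -0.3031 × log₂(0.3031) - 0.6969 × log₂(0.6969)
H(p) = 0.8850
C = 1 - 0.8850 = 0.1150 bits/use


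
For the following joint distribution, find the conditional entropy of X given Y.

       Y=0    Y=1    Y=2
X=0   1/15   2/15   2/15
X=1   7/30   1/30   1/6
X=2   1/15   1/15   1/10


H(X|Y) = Σ_y p(y) H(X|Y=y)
  p(Y=0) = 11/30, H(X|Y=0) = 1.3093
  p(Y=1) = 7/30, H(X|Y=1) = 1.3788
  p(Y=2) = 2/5, H(X|Y=2) = 1.5546
H(X|Y) = 0.3667×1.3093 + 0.2333×1.3788 + 0.4000×1.5546 = 1.4236 bits


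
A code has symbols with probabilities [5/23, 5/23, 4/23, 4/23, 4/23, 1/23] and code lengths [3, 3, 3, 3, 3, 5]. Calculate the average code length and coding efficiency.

Average length L = Σ p_i × l_i = 3.0870 bits
Entropy H = 2.4705 bits
Efficiency η = H/L × 100% = 80.03%


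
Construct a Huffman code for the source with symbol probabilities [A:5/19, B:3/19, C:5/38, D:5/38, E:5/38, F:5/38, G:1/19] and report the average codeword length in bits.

Huffman tree construction:
Combine smallest probabilities repeatedly
Resulting codes:
  A: 01 (length 2)
  B: 111 (length 3)
  C: 001 (length 3)
  D: 100 (length 3)
  E: 101 (length 3)
  F: 110 (length 3)
  G: 000 (length 3)
Average length = Σ p(s) × length(s) = 2.7368 bits


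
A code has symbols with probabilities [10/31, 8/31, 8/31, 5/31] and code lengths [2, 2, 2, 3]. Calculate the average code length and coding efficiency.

Average length L = Σ p_i × l_i = 2.1613 bits
Entropy H = 1.9597 bits
Efficiency η = H/L × 100% = 90.67%


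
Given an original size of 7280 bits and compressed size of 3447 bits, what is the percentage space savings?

Space savings = (1 - Compressed/Original) × 100%
= (1 - 3447/7280) × 100%
= 52.65%


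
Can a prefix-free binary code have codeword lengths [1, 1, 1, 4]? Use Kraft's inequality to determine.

Kraft inequality: Σ 2^(-l_i) ≤ 1 for prefix-free code
Calculating: 2^(-1) + 2^(-1) + 2^(-1) + 2^(-4)
= 0.5 + 0.5 + 0.5 + 0.0625
= 1.5625
Since 1.5625 > 1, prefix-free code does not exist


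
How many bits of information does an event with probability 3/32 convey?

Information content I(x) = -log₂(p(x))
I = -log₂(3/32) = -log₂(0.0938)
I = 3.4150 bits


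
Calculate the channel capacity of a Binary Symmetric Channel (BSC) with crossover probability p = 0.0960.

For BSC with error probability p:
C = 1 - H(p) where H(p) is binary entropy
H(0.0960) = -0.0960 × log₂(0.0960) - 0.9040 × log₂(0.9040)
H(p) = 0.4562
C = 1 - 0.4562 = 0.5438 bits/use


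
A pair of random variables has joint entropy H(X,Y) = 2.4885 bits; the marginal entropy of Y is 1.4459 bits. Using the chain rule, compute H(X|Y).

Chain rule: H(X,Y) = H(X|Y) + H(Y)
H(X|Y) = H(X,Y) - H(Y) = 2.4885 - 1.4459 = 1.0426 bits


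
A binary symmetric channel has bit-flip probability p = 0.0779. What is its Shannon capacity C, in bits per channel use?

For BSC with error probability p:
C = 1 - H(p) where H(p) is binary entropy
H(0.0779) = -0.0779 × log₂(0.0779) - 0.9221 × log₂(0.9221)
H(p) = 0.3947
C = 1 - 0.3947 = 0.6053 bits/use


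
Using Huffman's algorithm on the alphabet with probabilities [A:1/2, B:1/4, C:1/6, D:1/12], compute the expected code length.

Huffman tree construction:
Combine smallest probabilities repeatedly
Resulting codes:
  A: 0 (length 1)
  B: 10 (length 2)
  C: 111 (length 3)
  D: 110 (length 3)
Average length = Σ p(s) × length(s) = 1.7500 bits


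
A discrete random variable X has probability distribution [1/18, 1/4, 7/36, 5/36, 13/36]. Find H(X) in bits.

H(X) = -Σ p(x) log₂ p(x)
  -1/18 × log₂(1/18) = 0.2317
  -1/4 × log₂(1/4) = 0.5000
  -7/36 × log₂(7/36) = 0.4594
  -5/36 × log₂(5/36) = 0.3956
  -13/36 × log₂(13/36) = 0.5306
H(X) = 2.1173 bits


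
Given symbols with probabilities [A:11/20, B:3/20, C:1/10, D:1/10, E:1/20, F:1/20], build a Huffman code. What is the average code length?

Huffman tree construction:
Combine smallest probabilities repeatedly
Resulting codes:
  A: 1 (length 1)
  B: 011 (length 3)
  C: 000 (length 3)
  D: 001 (length 3)
  E: 0100 (length 4)
  F: 0101 (length 4)
Average length = Σ p(s) × length(s) = 2.0000 bits


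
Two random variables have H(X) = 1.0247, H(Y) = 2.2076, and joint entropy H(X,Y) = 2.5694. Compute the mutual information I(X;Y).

I(X;Y) = H(X) + H(Y) - H(X,Y)
I(X;Y) = 1.0247 + 2.2076 - 2.5694 = 0.6629 bits


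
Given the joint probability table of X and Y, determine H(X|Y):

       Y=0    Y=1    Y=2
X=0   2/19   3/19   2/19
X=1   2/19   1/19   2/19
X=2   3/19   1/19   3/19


H(X|Y) = Σ_y p(y) H(X|Y=y)
  p(Y=0) = 7/19, H(X|Y=0) = 1.5567
  p(Y=1) = 5/19, H(X|Y=1) = 1.3710
  p(Y=2) = 7/19, H(X|Y=2) = 1.5567
H(X|Y) = 0.3684×1.5567 + 0.2632×1.3710 + 0.3684×1.5567 = 1.5078 bits


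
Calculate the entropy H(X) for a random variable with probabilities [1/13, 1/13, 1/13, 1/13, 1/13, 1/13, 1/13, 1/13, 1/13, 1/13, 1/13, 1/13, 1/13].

H(X) = -Σ p(x) log₂ p(x)
  -1/13 × log₂(1/13) = 0.2846
  -1/13 × log₂(1/13) = 0.2846
  -1/13 × log₂(1/13) = 0.2846
  -1/13 × log₂(1/13) = 0.2846
  -1/13 × log₂(1/13) = 0.2846
  -1/13 × log₂(1/13) = 0.2846
  -1/13 × log₂(1/13) = 0.2846
  -1/13 × log₂(1/13) = 0.2846
  -1/13 × log₂(1/13) = 0.2846
  -1/13 × log₂(1/13) = 0.2846
  -1/13 × log₂(1/13) = 0.2846
  -1/13 × log₂(1/13) = 0.2846
  -1/13 × log₂(1/13) = 0.2846
H(X) = 3.7004 bits


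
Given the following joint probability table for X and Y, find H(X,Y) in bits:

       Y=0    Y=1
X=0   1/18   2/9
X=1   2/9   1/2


H(X,Y) = -Σ p(x,y) log₂ p(x,y)
  p(0,0)=1/18: -0.0556 × log₂(0.0556) = 0.2317
  p(0,1)=2/9: -0.2222 × log₂(0.2222) = 0.4822
  p(1,0)=2/9: -0.2222 × log₂(0.2222) = 0.4822
  p(1,1)=1/2: -0.5000 × log₂(0.5000) = 0.5000
H(X,Y) = 1.6961 bits


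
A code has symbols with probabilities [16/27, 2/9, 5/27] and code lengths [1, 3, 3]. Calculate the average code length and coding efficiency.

Average length L = Σ p_i × l_i = 1.8148 bits
Entropy H = 1.3801 bits
Efficiency η = H/L × 100% = 76.05%


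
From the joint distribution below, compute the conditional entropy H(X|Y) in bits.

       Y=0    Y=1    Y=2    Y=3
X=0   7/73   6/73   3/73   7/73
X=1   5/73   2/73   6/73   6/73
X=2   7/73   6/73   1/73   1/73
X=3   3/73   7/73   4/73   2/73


H(X|Y) = Σ_y p(y) H(X|Y=y)
  p(Y=0) = 22/73, H(X|Y=0) = 1.9291
  p(Y=1) = 21/73, H(X|Y=1) = 1.8842
  p(Y=2) = 14/73, H(X|Y=2) = 1.7885
  p(Y=3) = 16/73, H(X|Y=3) = 1.6774
H(X|Y) = 0.3014×1.9291 + 0.2877×1.8842 + 0.1918×1.7885 + 0.2192×1.6774 = 1.8340 bits


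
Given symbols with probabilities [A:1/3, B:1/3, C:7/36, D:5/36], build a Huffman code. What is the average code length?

Huffman tree construction:
Combine smallest probabilities repeatedly
Resulting codes:
  A: 10 (length 2)
  B: 11 (length 2)
  C: 01 (length 2)
  D: 00 (length 2)
Average length = Σ p(s) × length(s) = 2.0000 bits


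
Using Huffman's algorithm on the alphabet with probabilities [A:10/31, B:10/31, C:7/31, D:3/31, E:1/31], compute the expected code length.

Huffman tree construction:
Combine smallest probabilities repeatedly
Resulting codes:
  A: 10 (length 2)
  B: 11 (length 2)
  C: 01 (length 2)
  D: 001 (length 3)
  E: 000 (length 3)
Average length = Σ p(s) × length(s) = 2.1290 bits


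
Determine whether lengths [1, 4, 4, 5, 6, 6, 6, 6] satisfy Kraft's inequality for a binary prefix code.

Kraft inequality: Σ 2^(-l_i) ≤ 1 for prefix-free code
Calculating: 2^(-1) + 2^(-4) + 2^(-4) + 2^(-5) + 2^(-6) + 2^(-6) + 2^(-6) + 2^(-6)
= 0.5 + 0.0625 + 0.0625 + 0.03125 + 0.015625 + 0.015625 + 0.015625 + 0.015625
= 0.7188
Since 0.7188 ≤ 1, prefix-free code exists


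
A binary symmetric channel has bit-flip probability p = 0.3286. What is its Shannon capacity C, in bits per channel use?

For BSC with error probability p:
C = 1 - H(p) where H(p) is binary entropy
H(0.3286) = -0.3286 × log₂(0.3286) - 0.6714 × log₂(0.6714)
H(p) = 0.9135
C = 1 - 0.9135 = 0.0865 bits/use


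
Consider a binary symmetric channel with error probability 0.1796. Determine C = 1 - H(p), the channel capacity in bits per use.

For BSC with error probability p:
C = 1 - H(p) where H(p) is binary entropy
H(0.1796) = -0.1796 × log₂(0.1796) - 0.8204 × log₂(0.8204)
H(p) = 0.6792
C = 1 - 0.6792 = 0.3208 bits/use


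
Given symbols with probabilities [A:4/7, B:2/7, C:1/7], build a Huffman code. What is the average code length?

Huffman tree construction:
Combine smallest probabilities repeatedly
Resulting codes:
  A: 1 (length 1)
  B: 01 (length 2)
  C: 00 (length 2)
Average length = Σ p(s) × length(s) = 1.4286 bits


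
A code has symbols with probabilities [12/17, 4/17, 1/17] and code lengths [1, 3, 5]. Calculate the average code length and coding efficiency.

Average length L = Σ p_i × l_i = 1.7059 bits
Entropy H = 1.0863 bits
Efficiency η = H/L × 100% = 63.68%


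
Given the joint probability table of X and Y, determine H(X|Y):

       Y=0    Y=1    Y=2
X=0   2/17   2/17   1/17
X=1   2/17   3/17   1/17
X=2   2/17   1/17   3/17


H(X|Y) = Σ_y p(y) H(X|Y=y)
  p(Y=0) = 6/17, H(X|Y=0) = 1.5850
  p(Y=1) = 6/17, H(X|Y=1) = 1.4591
  p(Y=2) = 5/17, H(X|Y=2) = 1.3710
H(X|Y) = 0.3529×1.5850 + 0.3529×1.4591 + 0.2941×1.3710 = 1.4776 bits


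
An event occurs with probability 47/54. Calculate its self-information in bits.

Information content I(x) = -log₂(p(x))
I = -log₂(47/54) = -log₂(0.8704)
I = 0.2003 bits


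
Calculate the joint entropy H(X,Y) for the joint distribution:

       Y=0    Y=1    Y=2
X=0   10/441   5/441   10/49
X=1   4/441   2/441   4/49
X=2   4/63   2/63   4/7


H(X,Y) = -Σ p(x,y) log₂ p(x,y)
  p(0,0)=10/441: -0.0227 × log₂(0.0227) = 0.1239
  p(0,1)=5/441: -0.0113 × log₂(0.0113) = 0.0733
  p(0,2)=10/49: -0.2041 × log₂(0.2041) = 0.4679
  p(1,0)=4/441: -0.0091 × log₂(0.0091) = 0.0615
  p(1,1)=2/441: -0.0045 × log₂(0.0045) = 0.0353
  p(1,2)=4/49: -0.0816 × log₂(0.0816) = 0.2951
  p(2,0)=4/63: -0.0635 × log₂(0.0635) = 0.2525
  p(2,1)=2/63: -0.0317 × log₂(0.0317) = 0.1580
  p(2,2)=4/7: -0.5714 × log₂(0.5714) = 0.4613
H(X,Y) = 1.9289 bits


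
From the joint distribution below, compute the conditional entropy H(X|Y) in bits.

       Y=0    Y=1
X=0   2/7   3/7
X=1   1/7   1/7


H(X|Y) = Σ_y p(y) H(X|Y=y)
  p(Y=0) = 3/7, H(X|Y=0) = 0.9183
  p(Y=1) = 4/7, H(X|Y=1) = 0.8113
H(X|Y) = 0.4286×0.9183 + 0.5714×0.8113 = 0.8571 bits


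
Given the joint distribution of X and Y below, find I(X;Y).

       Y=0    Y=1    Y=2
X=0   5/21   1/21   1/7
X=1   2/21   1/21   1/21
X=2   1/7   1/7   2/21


H(X) = 1.5100, H(Y) = 1.5190, H(X,Y) = 2.9697
I(X;Y) = H(X) + H(Y) - H(X,Y) = 0.0593 bits


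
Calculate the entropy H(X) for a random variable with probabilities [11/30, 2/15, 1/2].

H(X) = -Σ p(x) log₂ p(x)
  -11/30 × log₂(11/30) = 0.5307
  -2/15 × log₂(2/15) = 0.3876
  -1/2 × log₂(1/2) = 0.5000
H(X) = 1.4183 bits


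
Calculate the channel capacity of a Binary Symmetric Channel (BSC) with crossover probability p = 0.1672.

For BSC with error probability p:
C = 1 - H(p) where H(p) is binary entropy
H(0.1672) = -0.1672 × log₂(0.1672) - 0.8328 × log₂(0.8328)
H(p) = 0.6513
C = 1 - 0.6513 = 0.3487 bits/use


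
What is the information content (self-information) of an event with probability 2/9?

Information content I(x) = -log₂(p(x))
I = -log₂(2/9) = -log₂(0.2222)
I = 2.1699 bits


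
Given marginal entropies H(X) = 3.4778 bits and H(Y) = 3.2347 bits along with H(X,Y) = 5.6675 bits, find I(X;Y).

I(X;Y) = H(X) + H(Y) - H(X,Y)
I(X;Y) = 3.4778 + 3.2347 - 5.6675 = 1.045 bits


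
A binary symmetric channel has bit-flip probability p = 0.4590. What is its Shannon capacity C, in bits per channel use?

For BSC with error probability p:
C = 1 - H(p) where H(p) is binary entropy
H(0.4590) = -0.4590 × log₂(0.4590) - 0.5410 × log₂(0.5410)
H(p) = 0.9951
C = 1 - 0.9951 = 0.0049 bits/use


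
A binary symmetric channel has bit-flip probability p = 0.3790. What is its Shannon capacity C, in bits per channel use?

For BSC with error probability p:
C = 1 - H(p) where H(p) is binary entropy
H(0.3790) = -0.3790 × log₂(0.3790) - 0.6210 × log₂(0.6210)
H(p) = 0.9573
C = 1 - 0.9573 = 0.0427 bits/use
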